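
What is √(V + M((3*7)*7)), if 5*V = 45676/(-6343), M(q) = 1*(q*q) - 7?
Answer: √21726733528110/31715 ≈ 146.97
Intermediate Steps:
M(q) = -7 + q² (M(q) = 1*q² - 7 = q² - 7 = -7 + q²)
V = -45676/31715 (V = (45676/(-6343))/5 = (45676*(-1/6343))/5 = (⅕)*(-45676/6343) = -45676/31715 ≈ -1.4402)
√(V + M((3*7)*7)) = √(-45676/31715 + (-7 + ((3*7)*7)²)) = √(-45676/31715 + (-7 + (21*7)²)) = √(-45676/31715 + (-7 + 147²)) = √(-45676/31715 + (-7 + 21609)) = √(-45676/31715 + 21602) = √(685061754/31715) = √21726733528110/31715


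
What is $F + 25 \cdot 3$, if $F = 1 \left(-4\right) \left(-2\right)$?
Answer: $83$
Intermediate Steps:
$F = 8$ ($F = \left(-4\right) \left(-2\right) = 8$)
$F + 25 \cdot 3 = 8 + 25 \cdot 3 = 8 + 75 = 83$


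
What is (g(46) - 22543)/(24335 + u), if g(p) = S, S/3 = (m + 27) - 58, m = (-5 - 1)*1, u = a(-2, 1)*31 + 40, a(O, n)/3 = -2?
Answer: -22654/24189 ≈ -0.93654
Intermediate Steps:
a(O, n) = -6 (a(O, n) = 3*(-2) = -6)
u = -146 (u = -6*31 + 40 = -186 + 40 = -146)
m = -6 (m = -6*1 = -6)
S = -111 (S = 3*((-6 + 27) - 58) = 3*(21 - 58) = 3*(-37) = -111)
g(p) = -111
(g(46) - 22543)/(24335 + u) = (-111 - 22543)/(24335 - 146) = -22654/24189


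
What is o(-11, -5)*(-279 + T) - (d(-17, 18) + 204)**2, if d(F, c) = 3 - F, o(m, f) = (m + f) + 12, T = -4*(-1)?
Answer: -49076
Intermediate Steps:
T = 4
o(m, f) = 12 + f + m (o(m, f) = (f + m) + 12 = 12 + f + m)
o(-11, -5)*(-279 + T) - (d(-17, 18) + 204)**2 = (12 - 5 - 11)*(-279 + 4) - ((3 - 1*(-17)) + 204)**2 = -4*(-275) - ((3 + 17) + 204)**2 = 1100 - (20 + 204)**2 = 1100 - 1*224**2 = 1100 - 1*50176 = 1100 - 50176 = -49076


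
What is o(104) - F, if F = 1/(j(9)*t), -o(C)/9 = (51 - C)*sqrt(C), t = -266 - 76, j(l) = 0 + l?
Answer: 1/3078 + 954*sqrt(26) ≈ 4864.5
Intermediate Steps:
j(l) = l
t = -342
o(C) = -9*sqrt(C)*(51 - C) (o(C) = -9*(51 - C)*sqrt(C) = -9*sqrt(C)*(51 - C))
F = -1/3078 (F = 1/(9*(-342)) = 1/(-3078) = -1/3078 ≈ -0.00032489)
o(104) - F = 9*sqrt(104)*(-51 + 104) - 1*(-1/3078) = 9*(2*sqrt(26))*53 + 1/3078 = 954*sqrt(26) + 1/3078 = 1/3078 + 954*sqrt(26)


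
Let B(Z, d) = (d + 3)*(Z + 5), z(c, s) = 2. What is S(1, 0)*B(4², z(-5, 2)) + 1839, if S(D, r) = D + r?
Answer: 1944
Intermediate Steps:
B(Z, d) = (3 + d)*(5 + Z)
S(1, 0)*B(4², z(-5, 2)) + 1839 = (1 + 0)*(15 + 3*4² + 5*2 + 4²*2) + 1839 = 1*(15 + 3*16 + 10 + 16*2) + 1839 = 1*(15 + 48 + 10 + 32) + 1839 = 1*105 + 1839 = 105 + 1839 = 1944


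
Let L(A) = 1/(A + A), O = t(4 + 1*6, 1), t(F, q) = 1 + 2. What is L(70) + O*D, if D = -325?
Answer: -136499/140 ≈ -974.99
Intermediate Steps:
t(F, q) = 3
O = 3
L(A) = 1/(2*A)
L(70) + O*D = (1/2)/70 + 3*(-325) = (1/2)*(1/70) - 975 = 1/140 - 975 = -136499/140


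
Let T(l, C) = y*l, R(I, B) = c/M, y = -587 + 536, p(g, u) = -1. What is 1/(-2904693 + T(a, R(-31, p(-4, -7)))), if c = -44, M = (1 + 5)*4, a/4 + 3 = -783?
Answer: -1/2744349 ≈ -3.6438e-7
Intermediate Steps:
a = -3144 (a = -12 + 4*(-783) = -12 - 3132 = -3144)
M = 24 (M = 6*4 = 24)
y = -51
R(I, B) = -11/6 (R(I, B) = -44/24 = -44*1/24 = -11/6)
T(l, C) = -51*l
1/(-2904693 + T(a, R(-31, p(-4, -7)))) = 1/(-2904693 - 51*(-3144)) = 1/(-2904693 + 160344) = 1/(-2744349) = -1/2744349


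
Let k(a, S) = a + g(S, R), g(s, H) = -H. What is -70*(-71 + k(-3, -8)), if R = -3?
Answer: 4970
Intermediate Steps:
k(a, S) = 3 + a (k(a, S) = a - 1*(-3) = a + 3 = 3 + a)
-70*(-71 + k(-3, -8)) = -70*(-71 + (3 - 3)) = -70*(-71 + 0) = -70*(-71) = 4970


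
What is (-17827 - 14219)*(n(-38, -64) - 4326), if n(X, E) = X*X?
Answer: 92356572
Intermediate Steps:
n(X, E) = X**2
(-17827 - 14219)*(n(-38, -64) - 4326) = (-17827 - 14219)*((-38)**2 - 4326) = -32046*(1444 - 4326) = -32046*(-2882) = 92356572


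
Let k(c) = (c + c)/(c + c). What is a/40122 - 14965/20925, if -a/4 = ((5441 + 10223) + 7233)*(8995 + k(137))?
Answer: -7095162391/345495 ≈ -20536.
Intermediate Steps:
k(c) = 1 (k(c) = (2*c)/((2*c)) = (2*c)*(1/(2*c)) = 1)
a = -823925648 (a = -4*((5441 + 10223) + 7233)*(8995 + 1) = -4*(15664 + 7233)*8996 = -91588*8996 = -4*205981412 = -823925648)
a/40122 - 14965/20925 = -823925648/40122 - 14965/20925 = -823925648*1/40122 - 14965*1/20925 = -411962824/20061 - 2993/4185 = -7095162391/345495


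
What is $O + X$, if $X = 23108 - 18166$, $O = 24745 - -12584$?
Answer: $42271$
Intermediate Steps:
$O = 37329$ ($O = 24745 + 12584 = 37329$)
$X = 4942$
$O + X = 37329 + 4942 = 42271$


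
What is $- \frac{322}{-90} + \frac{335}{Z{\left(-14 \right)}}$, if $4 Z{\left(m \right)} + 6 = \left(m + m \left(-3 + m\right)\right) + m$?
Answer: $\frac{7762}{765} \approx 10.146$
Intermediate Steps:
$Z{\left(m \right)} = - \frac{3}{2} + \frac{m}{2} + \frac{m \left(-3 + m\right)}{4}$ ($Z{\left(m \right)} = - \frac{3}{2} + \frac{\left(m + m \left(-3 + m\right)\right) + m}{4} = - \frac{3}{2} + \frac{2 m + m \left(-3 + m\right)}{4} = - \frac{3}{2} + \left(\frac{m}{2} + \frac{m \left(-3 + m\right)}{4}\right) = - \frac{3}{2} + \frac{m}{2} + \frac{m \left(-3 + m\right)}{4}$)
$- \frac{322}{-90} + \frac{335}{Z{\left(-14 \right)}} = - \frac{322}{-90} + \frac{335}{- \frac{3}{2} - - \frac{7}{2} + \frac{\left(-14\right)^{2}}{4}} = \left(-322\right) \left(- \frac{1}{90}\right) + \frac{335}{- \frac{3}{2} + \frac{7}{2} + \frac{1}{4} \cdot 196} = \frac{161}{45} + \frac{335}{- \frac{3}{2} + \frac{7}{2} + 49} = \frac{161}{45} + \frac{335}{51} = \frac{7762}{765}$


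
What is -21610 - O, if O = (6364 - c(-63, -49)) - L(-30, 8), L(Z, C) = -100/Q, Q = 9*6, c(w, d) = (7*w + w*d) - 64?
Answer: -685634/27 ≈ -25394.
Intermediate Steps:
c(w, d) = -64 + 7*w + d*w (c(w, d) = (7*w + d*w) - 64 = -64 + 7*w + d*w)
Q = 54
L(Z, C) = -50/27 (L(Z, C) = -100/54 = -100*1/54 = -50/27)
O = 102164/27 (O = (6364 - (-64 + 7*(-63) - 49*(-63))) - 1*(-50/27) = (6364 - (-64 - 441 + 3087)) + 50/27 = (6364 - 1*2582) + 50/27 = (6364 - 2582) + 50/27 = 3782 + 50/27 = 102164/27 ≈ 3783.9)
-21610 - O = -21610 - 1*102164/27 = -21610 - 102164/27 = -685634/27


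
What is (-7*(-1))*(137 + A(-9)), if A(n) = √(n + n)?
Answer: 959 + 21*I*√2 ≈ 959.0 + 29.698*I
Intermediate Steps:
A(n) = √2*√n (A(n) = √(2*n) = √2*√n)
(-7*(-1))*(137 + A(-9)) = (-7*(-1))*(137 + √2*√(-9)) = 7*(137 + √2*(3*I)) = 7*(137 + 3*I*√2) = 959 + 21*I*√2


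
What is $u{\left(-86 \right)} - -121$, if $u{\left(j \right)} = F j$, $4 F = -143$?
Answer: $\frac{6391}{2} \approx 3195.5$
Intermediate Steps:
$F = - \frac{143}{4}$ ($F = \frac{1}{4} \left(-143\right) = - \frac{143}{4} \approx -35.75$)
$u{\left(j \right)} = - \frac{143 j}{4}$
$u{\left(-86 \right)} - -121 = \left(- \frac{143}{4}\right) \left(-86\right) - -121 = \frac{6149}{2} + 121 = \frac{6391}{2}$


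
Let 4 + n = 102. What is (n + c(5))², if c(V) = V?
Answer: 10609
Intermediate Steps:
n = 98 (n = -4 + 102 = 98)
(n + c(5))² = (98 + 5)² = 103² = 10609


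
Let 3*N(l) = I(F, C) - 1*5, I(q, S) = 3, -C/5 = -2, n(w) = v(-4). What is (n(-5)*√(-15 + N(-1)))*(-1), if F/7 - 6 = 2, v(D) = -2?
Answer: 2*I*√141/3 ≈ 7.9162*I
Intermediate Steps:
n(w) = -2
F = 56 (F = 42 + 7*2 = 42 + 14 = 56)
C = 10 (C = -5*(-2) = 10)
N(l) = -⅔ (N(l) = (3 - 1*5)/3 = (3 - 5)/3 = (⅓)*(-2) = -⅔)
(n(-5)*√(-15 + N(-1)))*(-1) = -2*√(-15 - ⅔)*(-1) = -2*I*√141/3*(-1) = 2*I*√141/3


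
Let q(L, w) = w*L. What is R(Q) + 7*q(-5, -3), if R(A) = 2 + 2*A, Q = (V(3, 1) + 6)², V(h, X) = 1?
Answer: 205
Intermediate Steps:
q(L, w) = L*w
Q = 49 (Q = (1 + 6)² = 7² = 49)
R(Q) + 7*q(-5, -3) = (2 + 2*49) + 7*(-5*(-3)) = (2 + 98) + 7*15 = 100 + 105 = 205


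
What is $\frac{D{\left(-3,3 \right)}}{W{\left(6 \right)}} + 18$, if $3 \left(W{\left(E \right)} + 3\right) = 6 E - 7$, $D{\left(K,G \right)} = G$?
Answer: $\frac{369}{20} \approx 18.45$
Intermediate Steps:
$W{\left(E \right)} = - \frac{16}{3} + 2 E$ ($W{\left(E \right)} = -3 + \frac{6 E - 7}{3} = -3 + \frac{-7 + 6 E}{3} = -3 + \left(- \frac{7}{3} + 2 E\right) = - \frac{16}{3} + 2 E$)
$\frac{D{\left(-3,3 \right)}}{W{\left(6 \right)}} + 18 = \frac{1}{- \frac{16}{3} + 2 \cdot 6} \cdot 3 + 18 = \frac{1}{- \frac{16}{3} + 12} \cdot 3 + 18 = \frac{1}{\frac{20}{3}} \cdot 3 + 18 = \frac{3}{20} \cdot 3 + 18 = \frac{9}{20} + 18 = \frac{369}{20}$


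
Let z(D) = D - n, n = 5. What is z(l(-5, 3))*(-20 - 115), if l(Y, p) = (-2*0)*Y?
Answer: 675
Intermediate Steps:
l(Y, p) = 0 (l(Y, p) = 0*Y = 0)
z(D) = -5 + D (z(D) = D - 1*5 = D - 5 = -5 + D)
z(l(-5, 3))*(-20 - 115) = (-5 + 0)*(-20 - 115) = -5*(-135) = 675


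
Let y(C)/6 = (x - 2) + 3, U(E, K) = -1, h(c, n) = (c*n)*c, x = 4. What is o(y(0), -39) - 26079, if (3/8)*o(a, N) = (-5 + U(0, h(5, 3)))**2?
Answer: -25983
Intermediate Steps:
h(c, n) = n*c**2
y(C) = 30 (y(C) = 6*((4 - 2) + 3) = 6*(2 + 3) = 6*5 = 30)
o(a, N) = 96 (o(a, N) = 8*(-5 - 1)**2/3 = (8/3)*(-6)**2 = (8/3)*36 = 96)
o(y(0), -39) - 26079 = 96 - 26079 = -25983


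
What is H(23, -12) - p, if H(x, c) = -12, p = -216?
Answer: 204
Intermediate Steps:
H(23, -12) - p = -12 - 1*(-216) = -12 + 216 = 204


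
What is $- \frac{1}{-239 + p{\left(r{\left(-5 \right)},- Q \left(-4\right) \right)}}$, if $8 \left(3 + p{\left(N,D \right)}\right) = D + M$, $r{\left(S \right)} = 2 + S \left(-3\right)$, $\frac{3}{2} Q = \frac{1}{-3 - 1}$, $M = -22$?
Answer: $\frac{6}{1469} \approx 0.0040844$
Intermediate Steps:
$Q = - \frac{1}{6}$ ($Q = \frac{2}{3 \left(-3 - 1\right)} = \frac{2}{3 \left(-4\right)} = \frac{2}{3} \left(- \frac{1}{4}\right) = - \frac{1}{6} \approx -0.16667$)
$r{\left(S \right)} = 2 - 3 S$
$p{\left(N,D \right)} = - \frac{23}{4} + \frac{D}{8}$ ($p{\left(N,D \right)} = -3 + \frac{D - 22}{8} = -3 + \frac{-22 + D}{8} = -3 + \left(- \frac{11}{4} + \frac{D}{8}\right) = - \frac{23}{4} + \frac{D}{8}$)
$- \frac{1}{-239 + p{\left(r{\left(-5 \right)},- Q \left(-4\right) \right)}} = - \frac{1}{-239 - \left(\frac{23}{4} - \frac{\left(-1\right) \left(- \frac{1}{6}\right) \left(-4\right)}{8}\right)} = - \frac{1}{-239 - \left(\frac{23}{4} - \frac{\frac{1}{6} \left(-4\right)}{8}\right)} = - \frac{1}{-239 + \left(- \frac{23}{4} + \frac{1}{8} \left(- \frac{2}{3}\right)\right)} = - \frac{1}{-239 - \frac{35}{6}} = - \frac{1}{- \frac{1469}{6}} = \left(-1\right) \left(- \frac{6}{1469}\right) = \frac{6}{1469}$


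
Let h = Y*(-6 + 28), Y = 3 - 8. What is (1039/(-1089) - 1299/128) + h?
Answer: -16880723/139392 ≈ -121.10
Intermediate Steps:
Y = -5
h = -110 (h = -5*(-6 + 28) = -5*22 = -110)
(1039/(-1089) - 1299/128) + h = (1039/(-1089) - 1299/128) - 110 = (1039*(-1/1089) - 1299*1/128) - 110 = (-1039/1089 - 1299/128) - 110 = -1547603/139392 - 110 = -16880723/139392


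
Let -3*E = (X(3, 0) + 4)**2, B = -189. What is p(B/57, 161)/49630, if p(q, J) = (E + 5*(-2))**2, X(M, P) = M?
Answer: 6241/446670 ≈ 0.013972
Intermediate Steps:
E = -49/3 (E = -(3 + 4)**2/3 = -1/3*7**2 = -1/3*49 = -49/3 ≈ -16.333)
p(q, J) = 6241/9 (p(q, J) = (-49/3 + 5*(-2))**2 = (-49/3 - 10)**2 = (-79/3)**2 = 6241/9)
p(B/57, 161)/49630 = (6241/9)/49630 = (6241/9)*(1/49630) = 6241/446670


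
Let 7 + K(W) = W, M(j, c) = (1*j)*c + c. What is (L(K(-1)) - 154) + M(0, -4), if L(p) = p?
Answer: -166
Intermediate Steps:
M(j, c) = c + c*j (M(j, c) = j*c + c = c*j + c = c + c*j)
K(W) = -7 + W
(L(K(-1)) - 154) + M(0, -4) = ((-7 - 1) - 154) - 4*(1 + 0) = (-8 - 154) - 4*1 = -162 - 4 = -166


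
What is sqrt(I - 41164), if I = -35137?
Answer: I*sqrt(76301) ≈ 276.23*I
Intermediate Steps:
sqrt(I - 41164) = sqrt(-35137 - 41164) = sqrt(-76301) = I*sqrt(76301)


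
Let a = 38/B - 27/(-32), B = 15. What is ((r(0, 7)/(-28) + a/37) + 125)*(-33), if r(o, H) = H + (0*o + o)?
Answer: -24388991/5920 ≈ -4119.8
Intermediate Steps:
a = 1621/480 (a = 38/15 - 27/(-32) = 38*(1/15) - 27*(-1/32) = 38/15 + 27/32 = 1621/480 ≈ 3.3771)
r(o, H) = H + o (r(o, H) = H + (0 + o) = H + o)
((r(0, 7)/(-28) + a/37) + 125)*(-33) = (((7 + 0)/(-28) + (1621/480)/37) + 125)*(-33) = ((7*(-1/28) + (1621/480)*(1/37)) + 125)*(-33) = ((-¼ + 1621/17760) + 125)*(-33) = (-2819/17760 + 125)*(-33) = (2217181/17760)*(-33) = -24388991/5920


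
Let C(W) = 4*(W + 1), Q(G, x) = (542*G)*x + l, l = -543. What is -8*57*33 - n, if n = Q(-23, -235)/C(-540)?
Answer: -29514521/2156 ≈ -13689.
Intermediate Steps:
Q(G, x) = -543 + 542*G*x (Q(G, x) = (542*G)*x - 543 = 542*G*x - 543 = -543 + 542*G*x)
C(W) = 4 + 4*W (C(W) = 4*(1 + W) = 4 + 4*W)
n = -2928967/2156 (n = (-543 + 542*(-23)*(-235))/(4 + 4*(-540)) = (-543 + 2929510)/(4 - 2160) = 2928967/(-2156) = 2928967*(-1/2156) = -2928967/2156 ≈ -1358.5)
-8*57*33 - n = -8*57*33 - 1*(-2928967/2156) = -456*33 + 2928967/2156 = -15048 + 2928967/2156 = -29514521/2156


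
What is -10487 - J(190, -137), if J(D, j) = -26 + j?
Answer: -10324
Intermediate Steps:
-10487 - J(190, -137) = -10487 - (-26 - 137) = -10487 - 1*(-163) = -10487 + 163 = -10324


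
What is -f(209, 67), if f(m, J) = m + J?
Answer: -276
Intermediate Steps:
f(m, J) = J + m
-f(209, 67) = -(67 + 209) = -1*276 = -276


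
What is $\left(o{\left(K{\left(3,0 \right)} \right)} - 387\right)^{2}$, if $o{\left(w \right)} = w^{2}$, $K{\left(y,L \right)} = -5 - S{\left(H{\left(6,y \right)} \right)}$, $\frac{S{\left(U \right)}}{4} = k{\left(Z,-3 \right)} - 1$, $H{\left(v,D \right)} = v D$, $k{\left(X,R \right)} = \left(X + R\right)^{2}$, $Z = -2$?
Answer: $96314596$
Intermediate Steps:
$k{\left(X,R \right)} = \left(R + X\right)^{2}$
$H{\left(v,D \right)} = D v$
$S{\left(U \right)} = 96$ ($S{\left(U \right)} = 4 \left(\left(-3 - 2\right)^{2} - 1\right) = 4 \left(\left(-5\right)^{2} - 1\right) = 4 \left(25 - 1\right) = 4 \cdot 24 = 96$)
$K{\left(y,L \right)} = -101$ ($K{\left(y,L \right)} = -5 - 96 = -101$)
$\left(o{\left(K{\left(3,0 \right)} \right)} - 387\right)^{2} = \left(\left(-101\right)^{2} - 387\right)^{2} = \left(10201 - 387\right)^{2} = 9814^{2} = 96314596$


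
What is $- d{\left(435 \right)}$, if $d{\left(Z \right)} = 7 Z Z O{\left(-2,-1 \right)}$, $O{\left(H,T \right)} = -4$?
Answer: $5298300$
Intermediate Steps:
$d{\left(Z \right)} = - 28 Z^{2}$ ($d{\left(Z \right)} = 7 Z Z \left(-4\right) = 7 Z^{2} \left(-4\right) = - 28 Z^{2}$)
$- d{\left(435 \right)} = - \left(-28\right) 435^{2} = - \left(-28\right) 189225 = \left(-1\right) \left(-5298300\right) = 5298300$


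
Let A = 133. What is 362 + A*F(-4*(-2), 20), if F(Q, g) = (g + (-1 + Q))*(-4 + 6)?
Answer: 7544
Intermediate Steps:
F(Q, g) = -2 + 2*Q + 2*g (F(Q, g) = (-1 + Q + g)*2 = -2 + 2*Q + 2*g)
362 + A*F(-4*(-2), 20) = 362 + 133*(-2 + 2*(-4*(-2)) + 2*20) = 362 + 133*(-2 + 2*8 + 40) = 362 + 133*(-2 + 16 + 40) = 362 + 133*54 = 362 + 7182 = 7544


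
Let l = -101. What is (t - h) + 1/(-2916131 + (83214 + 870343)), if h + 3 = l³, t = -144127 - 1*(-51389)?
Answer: 1840042654883/1962574 ≈ 9.3757e+5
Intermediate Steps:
t = -92738 (t = -144127 + 51389 = -92738)
h = -1030304 (h = -3 + (-101)³ = -3 - 1030301 = -1030304)
(t - h) + 1/(-2916131 + (83214 + 870343)) = (-92738 - 1*(-1030304)) + 1/(-2916131 + (83214 + 870343)) = (-92738 + 1030304) + 1/(-2916131 + 953557) = 937566 + 1/(-1962574) = 937566 - 1/1962574 = 1840042654883/1962574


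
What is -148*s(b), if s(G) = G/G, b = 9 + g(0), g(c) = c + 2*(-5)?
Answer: -148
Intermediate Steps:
g(c) = -10 + c (g(c) = c - 10 = -10 + c)
b = -1 (b = 9 + (-10 + 0) = 9 - 10 = -1)
s(G) = 1
-148*s(b) = -148*1 = -148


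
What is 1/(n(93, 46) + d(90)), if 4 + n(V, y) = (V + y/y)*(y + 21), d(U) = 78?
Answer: 1/6372 ≈ 0.00015694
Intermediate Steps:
n(V, y) = -4 + (1 + V)*(21 + y) (n(V, y) = -4 + (V + y/y)*(y + 21) = -4 + (V + 1)*(21 + y) = -4 + (1 + V)*(21 + y))
1/(n(93, 46) + d(90)) = 1/((17 + 46 + 21*93 + 93*46) + 78) = 1/((17 + 46 + 1953 + 4278) + 78) = 1/(6294 + 78) = 1/6372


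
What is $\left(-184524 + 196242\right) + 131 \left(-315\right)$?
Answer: $-29547$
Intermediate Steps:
$\left(-184524 + 196242\right) + 131 \left(-315\right) = 11718 - 41265 = -29547$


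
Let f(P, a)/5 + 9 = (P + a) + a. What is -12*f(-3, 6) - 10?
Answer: -10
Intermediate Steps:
f(P, a) = -45 + 5*P + 10*a (f(P, a) = -45 + 5*((P + a) + a) = -45 + 5*(P + 2*a) = -45 + (5*P + 10*a) = -45 + 5*P + 10*a)
-12*f(-3, 6) - 10 = -12*(-45 + 5*(-3) + 10*6) - 10 = -12*(-45 - 15 + 60) - 10 = -12*0 - 10 = 0 - 10 = -10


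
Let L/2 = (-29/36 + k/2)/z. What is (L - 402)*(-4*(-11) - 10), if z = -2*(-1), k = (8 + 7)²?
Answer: -177667/18 ≈ -9870.4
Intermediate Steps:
k = 225 (k = 15² = 225)
z = 2
L = 4021/36 (L = 2*((-29/36 + 225/2)/2) = 2*((-29*1/36 + 225*(½))*(½)) = 2*((-29/36 + 225/2)*(½)) = 2*((4021/36)*(½)) = 2*(4021/72) = 4021/36 ≈ 111.69)
(L - 402)*(-4*(-11) - 10) = (4021/36 - 402)*(-4*(-11) - 10) = -10451*(44 - 10)/36 = -10451/36*34 = -177667/18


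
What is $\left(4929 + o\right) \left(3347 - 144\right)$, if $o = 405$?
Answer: $17084802$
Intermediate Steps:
$\left(4929 + o\right) \left(3347 - 144\right) = \left(4929 + 405\right) \left(3347 - 144\right) = 5334 \cdot 3203 = 17084802$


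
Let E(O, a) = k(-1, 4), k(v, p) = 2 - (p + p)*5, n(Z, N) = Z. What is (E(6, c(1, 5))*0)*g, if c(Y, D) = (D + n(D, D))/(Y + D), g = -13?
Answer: 0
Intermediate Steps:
k(v, p) = 2 - 10*p (k(v, p) = 2 - 2*p*5 = 2 - 10*p)
c(Y, D) = 2*D/(D + Y) (c(Y, D) = (D + D)/(Y + D) = (2*D)/(D + Y) = 2*D/(D + Y))
E(O, a) = -38 (E(O, a) = 2 - 10*4 = 2 - 40 = -38)
(E(6, c(1, 5))*0)*g = -38*0*(-13) = 0*(-13) = 0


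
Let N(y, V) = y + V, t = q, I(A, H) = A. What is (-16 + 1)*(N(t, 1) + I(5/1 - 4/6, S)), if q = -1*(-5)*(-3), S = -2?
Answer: 145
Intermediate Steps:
q = -15 (q = 5*(-3) = -15)
t = -15
N(y, V) = V + y
(-16 + 1)*(N(t, 1) + I(5/1 - 4/6, S)) = (-16 + 1)*((1 - 15) + (5/1 - 4/6)) = -15*(-14 + (5*1 - 4*1/6)) = -15*(-14 + (5 - 2/3)) = -15*(-14 + 13/3) = -15*(-29/3) = 145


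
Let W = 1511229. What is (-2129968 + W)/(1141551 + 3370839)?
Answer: -618739/4512390 ≈ -0.13712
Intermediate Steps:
(-2129968 + W)/(1141551 + 3370839) = (-2129968 + 1511229)/(1141551 + 3370839) = -618739/4512390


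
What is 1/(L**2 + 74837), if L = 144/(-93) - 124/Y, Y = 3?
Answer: 8649/663169357 ≈ 1.3042e-5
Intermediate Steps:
L = -3988/93 (L = 144/(-93) - 124/3 = 144*(-1/93) - 124*1/3 = -48/31 - 124/3 = -3988/93 ≈ -42.882)
1/(L**2 + 74837) = 1/((-3988/93)**2 + 74837) = 1/(15904144/8649 + 74837) = 1/(663169357/8649) = 8649/663169357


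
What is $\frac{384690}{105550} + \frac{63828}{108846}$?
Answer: $\frac{270050073}{63826085} \approx 4.231$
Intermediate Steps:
$\frac{384690}{105550} + \frac{63828}{108846} = 384690 \cdot \frac{1}{105550} + 63828 \cdot \frac{1}{108846} = \frac{38469}{10555} + \frac{3546}{6047} = \frac{270050073}{63826085}$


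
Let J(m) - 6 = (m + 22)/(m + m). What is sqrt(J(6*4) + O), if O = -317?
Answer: I*sqrt(44646)/12 ≈ 17.608*I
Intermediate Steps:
J(m) = 6 + (22 + m)/(2*m) (J(m) = 6 + (m + 22)/(m + m) = 6 + (22 + m)/((2*m)) = 6 + (22 + m)*(1/(2*m)) = 6 + (22 + m)/(2*m))
sqrt(J(6*4) + O) = sqrt((13/2 + 11/((6*4))) - 317) = sqrt((13/2 + 11/24) - 317) = sqrt(167/24 - 317) = sqrt(-7441/24) = I*sqrt(44646)/12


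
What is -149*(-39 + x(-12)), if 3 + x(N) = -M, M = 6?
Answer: 7152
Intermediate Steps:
x(N) = -9 (x(N) = -3 - 1*6 = -3 - 6 = -9)
-149*(-39 + x(-12)) = -149*(-39 - 9) = -149*(-48) = 7152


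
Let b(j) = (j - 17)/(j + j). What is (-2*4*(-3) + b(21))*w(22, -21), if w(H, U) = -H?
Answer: -11132/21 ≈ -530.10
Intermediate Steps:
b(j) = (-17 + j)/(2*j) (b(j) = (-17 + j)/((2*j)) = (-17 + j)*(1/(2*j)) = (-17 + j)/(2*j))
(-2*4*(-3) + b(21))*w(22, -21) = (-2*4*(-3) + (½)*(-17 + 21)/21)*(-1*22) = (-8*(-3) + (½)*(1/21)*4)*(-22) = (24 + 2/21)*(-22) = (506/21)*(-22) = -11132/21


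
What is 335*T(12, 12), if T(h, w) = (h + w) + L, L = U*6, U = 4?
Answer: 16080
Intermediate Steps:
L = 24 (L = 4*6 = 24)
T(h, w) = 24 + h + w (T(h, w) = (h + w) + 24 = 24 + h + w)
335*T(12, 12) = 335*(24 + 12 + 12) = 335*48 = 16080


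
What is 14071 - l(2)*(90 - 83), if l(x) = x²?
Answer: 14043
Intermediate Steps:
14071 - l(2)*(90 - 83) = 14071 - 2²*(90 - 83) = 14071 - 4*7 = 14071 - 1*28 = 14071 - 28 = 14043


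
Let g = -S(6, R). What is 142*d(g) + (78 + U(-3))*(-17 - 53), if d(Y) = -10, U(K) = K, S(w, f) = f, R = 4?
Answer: -6670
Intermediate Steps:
g = -4 (g = -1*4 = -4)
142*d(g) + (78 + U(-3))*(-17 - 53) = 142*(-10) + (78 - 3)*(-17 - 53) = -1420 + 75*(-70) = -1420 - 5250 = -6670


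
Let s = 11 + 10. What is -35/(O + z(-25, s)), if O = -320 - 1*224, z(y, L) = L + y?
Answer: 35/548 ≈ 0.063869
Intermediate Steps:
s = 21
O = -544 (O = -320 - 224 = -544)
-35/(O + z(-25, s)) = -35/(-544 + (21 - 25)) = -35/(-544 - 4) = -35/(-548) = -35*(-1/548) = 35/548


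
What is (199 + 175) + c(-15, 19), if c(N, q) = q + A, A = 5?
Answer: 398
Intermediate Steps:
c(N, q) = 5 + q (c(N, q) = q + 5 = 5 + q)
(199 + 175) + c(-15, 19) = (199 + 175) + (5 + 19) = 374 + 24 = 398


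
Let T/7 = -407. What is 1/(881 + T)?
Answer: -1/1968 ≈ -0.00050813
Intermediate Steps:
T = -2849 (T = 7*(-407) = -2849)
1/(881 + T) = 1/(881 - 2849) = 1/(-1968) = -1/1968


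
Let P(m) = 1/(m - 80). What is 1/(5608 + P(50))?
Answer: 30/168239 ≈ 0.00017832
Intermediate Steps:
P(m) = 1/(-80 + m)
1/(5608 + P(50)) = 1/(5608 + 1/(-80 + 50)) = 1/(5608 + 1/(-30)) = 1/(5608 - 1/30) = 1/(168239/30) = 30/168239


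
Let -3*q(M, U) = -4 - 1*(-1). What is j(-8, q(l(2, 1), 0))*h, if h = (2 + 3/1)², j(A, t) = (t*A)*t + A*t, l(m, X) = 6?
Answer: -400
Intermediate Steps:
q(M, U) = 1 (q(M, U) = -(-4 - 1*(-1))/3 = -(-4 + 1)/3 = -⅓*(-3) = 1)
j(A, t) = A*t + A*t² (j(A, t) = (A*t)*t + A*t = A*t² + A*t = A*t + A*t²)
h = 25 (h = (2 + 3*1)² = (2 + 3)² = 5² = 25)
j(-8, q(l(2, 1), 0))*h = -8*1*(1 + 1)*25 = -8*1*2*25 = -16*25 = -400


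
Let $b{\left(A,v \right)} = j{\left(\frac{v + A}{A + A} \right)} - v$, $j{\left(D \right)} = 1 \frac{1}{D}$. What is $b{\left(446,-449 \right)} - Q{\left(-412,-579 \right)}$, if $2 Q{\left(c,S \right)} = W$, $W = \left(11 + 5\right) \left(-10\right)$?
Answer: $\frac{695}{3} \approx 231.67$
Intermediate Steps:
$j{\left(D \right)} = \frac{1}{D}$
$W = -160$ ($W = 16 \left(-10\right) = -160$)
$Q{\left(c,S \right)} = -80$ ($Q{\left(c,S \right)} = \frac{1}{2} \left(-160\right) = -80$)
$b{\left(A,v \right)} = - v + \frac{2 A}{A + v}$ ($b{\left(A,v \right)} = \frac{1}{\left(v + A\right) \frac{1}{A + A}} - v = \frac{1}{\left(A + v\right) \frac{1}{2 A}} - v = \frac{1}{\frac{1}{2} \frac{1}{A} \left(A + v\right)} - v = \frac{2 A}{A + v} - v = - v + \frac{2 A}{A + v}$)
$b{\left(446,-449 \right)} - Q{\left(-412,-579 \right)} = \frac{2 \cdot 446 - - 449 \left(446 - 449\right)}{446 - 449} - -80 = \frac{892 - \left(-449\right) \left(-3\right)}{-3} + 80 = - \frac{892 - 1347}{3} + 80 = \left(- \frac{1}{3}\right) \left(-455\right) + 80 = \frac{455}{3} + 80 = \frac{695}{3}$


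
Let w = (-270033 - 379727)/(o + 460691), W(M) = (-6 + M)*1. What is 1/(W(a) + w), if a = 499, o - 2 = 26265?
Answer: 243479/119710267 ≈ 0.0020339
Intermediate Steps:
o = 26267 (o = 2 + 26265 = 26267)
W(M) = -6 + M
w = -324880/243479 (w = (-270033 - 379727)/(26267 + 460691) = -649760/486958 = -649760*1/486958 = -324880/243479 ≈ -1.3343)
1/(W(a) + w) = 1/((-6 + 499) - 324880/243479) = 1/(493 - 324880/243479) = 1/(119710267/243479) = 243479/119710267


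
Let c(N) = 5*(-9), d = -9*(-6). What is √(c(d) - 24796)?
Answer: I*√24841 ≈ 157.61*I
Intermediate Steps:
d = 54
c(N) = -45
√(c(d) - 24796) = √(-45 - 24796) = √(-24841) = I*√24841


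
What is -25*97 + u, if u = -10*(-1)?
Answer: -2415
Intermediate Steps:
u = 10
-25*97 + u = -25*97 + 10 = -2425 + 10 = -2415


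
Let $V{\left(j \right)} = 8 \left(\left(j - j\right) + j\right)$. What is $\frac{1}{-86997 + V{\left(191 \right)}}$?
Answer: $- \frac{1}{85469} \approx -1.17 \cdot 10^{-5}$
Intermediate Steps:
$V{\left(j \right)} = 8 j$ ($V{\left(j \right)} = 8 \left(0 + j\right) = 8 j$)
$\frac{1}{-86997 + V{\left(191 \right)}} = \frac{1}{-86997 + 8 \cdot 191} = \frac{1}{-86997 + 1528} = \frac{1}{-85469} = - \frac{1}{85469}$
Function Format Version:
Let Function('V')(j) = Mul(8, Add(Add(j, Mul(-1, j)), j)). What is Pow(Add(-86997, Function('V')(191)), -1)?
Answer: Rational(-1, 85469) ≈ -1.1700e-5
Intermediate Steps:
Function('V')(j) = Mul(8, j) (Function('V')(j) = Mul(8, Add(0, j)) = Mul(8, j))
Pow(Add(-86997, Function('V')(191)), -1) = Pow(Add(-86997, Mul(8, 191)), -1) = Pow(Add(-86997, 1528), -1) = Pow(-85469, -1) = Rational(-1, 85469)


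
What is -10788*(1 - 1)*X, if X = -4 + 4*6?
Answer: 0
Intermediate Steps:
X = 20 (X = -4 + 24 = 20)
-10788*(1 - 1)*X = -10788*(1 - 1)*20 = -0*20 = -10788*0 = 0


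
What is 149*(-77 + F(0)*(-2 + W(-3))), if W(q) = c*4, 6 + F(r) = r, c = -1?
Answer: -6109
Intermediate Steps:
F(r) = -6 + r
W(q) = -4 (W(q) = -1*4 = -4)
149*(-77 + F(0)*(-2 + W(-3))) = 149*(-77 + (-6 + 0)*(-2 - 4)) = 149*(-77 - 6*(-6)) = 149*(-77 + 36) = 149*(-41) = -6109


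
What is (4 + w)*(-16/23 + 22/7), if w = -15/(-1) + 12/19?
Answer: 146962/3059 ≈ 48.042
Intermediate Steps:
w = 297/19 (w = -15*(-1) + 12*(1/19) = 15 + 12/19 = 297/19 ≈ 15.632)
(4 + w)*(-16/23 + 22/7) = (4 + 297/19)*(-16/23 + 22/7) = 373*(-16*1/23 + 22*(⅐))/19 = 373*(-16/23 + 22/7)/19 = (373/19)*(394/161) = 146962/3059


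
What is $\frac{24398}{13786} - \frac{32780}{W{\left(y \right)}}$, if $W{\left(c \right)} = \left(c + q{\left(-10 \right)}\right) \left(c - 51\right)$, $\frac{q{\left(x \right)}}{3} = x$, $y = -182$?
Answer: $\frac{94157316}{85121657} \approx 1.1061$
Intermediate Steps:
$q{\left(x \right)} = 3 x$
$W{\left(c \right)} = \left(-51 + c\right) \left(-30 + c\right)$ ($W{\left(c \right)} = \left(c + 3 \left(-10\right)\right) \left(c - 51\right) = \left(c - 30\right) \left(-51 + c\right) = \left(-30 + c\right) \left(-51 + c\right) = \left(-51 + c\right) \left(-30 + c\right)$)
$\frac{24398}{13786} - \frac{32780}{W{\left(y \right)}} = \frac{24398}{13786} - \frac{32780}{1530 + \left(-182\right)^{2} - -14742} = 24398 \cdot \frac{1}{13786} - \frac{32780}{1530 + 33124 + 14742} = \frac{12199}{6893} - \frac{32780}{49396} = \frac{12199}{6893} - \frac{8195}{12349} = \frac{94157316}{85121657}$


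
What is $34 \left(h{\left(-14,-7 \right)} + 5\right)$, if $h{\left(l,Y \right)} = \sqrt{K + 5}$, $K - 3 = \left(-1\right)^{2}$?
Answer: $272$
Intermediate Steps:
$K = 4$ ($K = 3 + \left(-1\right)^{2} = 3 + 1 = 4$)
$h{\left(l,Y \right)} = 3$ ($h{\left(l,Y \right)} = \sqrt{4 + 5} = \sqrt{9} = 3$)
$34 \left(h{\left(-14,-7 \right)} + 5\right) = 34 \left(3 + 5\right) = 34 \cdot 8 = 272$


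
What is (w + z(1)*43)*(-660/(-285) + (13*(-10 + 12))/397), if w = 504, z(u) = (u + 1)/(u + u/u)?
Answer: 9825214/7543 ≈ 1302.6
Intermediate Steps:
z(u) = 1 (z(u) = (1 + u)/(u + 1) = (1 + u)/(1 + u) = 1)
(w + z(1)*43)*(-660/(-285) + (13*(-10 + 12))/397) = (504 + 1*43)*(-660/(-285) + (13*(-10 + 12))/397) = (504 + 43)*(-660*(-1/285) + (13*2)*(1/397)) = 547*(44/19 + 26*(1/397)) = 547*(44/19 + 26/397) = 547*(17962/7543) = 9825214/7543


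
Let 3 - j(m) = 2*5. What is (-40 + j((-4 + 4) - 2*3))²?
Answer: 2209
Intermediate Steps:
j(m) = -7 (j(m) = 3 - 2*5 = 3 - 1*10 = 3 - 10 = -7)
(-40 + j((-4 + 4) - 2*3))² = (-40 - 7)² = (-47)² = 2209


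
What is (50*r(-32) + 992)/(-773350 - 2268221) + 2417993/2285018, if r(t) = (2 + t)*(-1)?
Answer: 7348803122147/6950044483278 ≈ 1.0574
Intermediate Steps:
r(t) = -2 - t
(50*r(-32) + 992)/(-773350 - 2268221) + 2417993/2285018 = (50*(-2 - 1*(-32)) + 992)/(-773350 - 2268221) + 2417993/2285018 = (50*(-2 + 32) + 992)/(-3041571) + 2417993*(1/2285018) = (50*30 + 992)*(-1/3041571) + 2417993/2285018 = (1500 + 992)*(-1/3041571) + 2417993/2285018 = 2492*(-1/3041571) + 2417993/2285018 = -2492/3041571 + 2417993/2285018 = 7348803122147/6950044483278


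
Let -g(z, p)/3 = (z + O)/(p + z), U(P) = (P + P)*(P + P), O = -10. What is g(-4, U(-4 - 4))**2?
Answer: 1/36 ≈ 0.027778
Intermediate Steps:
U(P) = 4*P**2 (U(P) = (2*P)*(2*P) = 4*P**2)
g(z, p) = -3*(-10 + z)/(p + z) (g(z, p) = -3*(z - 10)/(p + z) = -3*(-10 + z)/(p + z))
g(-4, U(-4 - 4))**2 = (3*(10 - 1*(-4))/(4*(-4 - 4)**2 - 4))**2 = (3*(10 + 4)/(4*(-8)**2 - 4))**2 = (3*14/(4*64 - 4))**2 = (3*14/(256 - 4))**2 = (3*14/252)**2 = (3*(1/252)*14)**2 = (1/6)**2 = 1/36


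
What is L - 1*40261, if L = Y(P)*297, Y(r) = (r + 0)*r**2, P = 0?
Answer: -40261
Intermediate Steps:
Y(r) = r**3 (Y(r) = r*r**2 = r**3)
L = 0 (L = 0**3*297 = 0*297 = 0)
L - 1*40261 = 0 - 1*40261 = 0 - 40261 = -40261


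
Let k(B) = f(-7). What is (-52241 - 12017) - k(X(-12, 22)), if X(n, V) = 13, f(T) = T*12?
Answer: -64174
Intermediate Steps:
f(T) = 12*T
k(B) = -84 (k(B) = 12*(-7) = -84)
(-52241 - 12017) - k(X(-12, 22)) = (-52241 - 12017) - 1*(-84) = -64258 + 84 = -64174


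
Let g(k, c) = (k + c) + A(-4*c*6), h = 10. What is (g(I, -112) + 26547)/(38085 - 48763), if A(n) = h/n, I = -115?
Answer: -35374085/14351232 ≈ -2.4649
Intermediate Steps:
A(n) = 10/n
g(k, c) = c + k - 5/(12*c) (g(k, c) = (k + c) + 10/((-4*c*6)) = (c + k) + 10/((-24*c)) = (c + k) + 10*(-1/(24*c)) = (c + k) - 5/(12*c) = c + k - 5/(12*c))
(g(I, -112) + 26547)/(38085 - 48763) = ((-112 - 115 - 5/12/(-112)) + 26547)/(38085 - 48763) = ((-112 - 115 - 5/12*(-1/112)) + 26547)/(-10678) = ((-112 - 115 + 5/1344) + 26547)*(-1/10678) = (-305083/1344 + 26547)*(-1/10678) = (35374085/1344)*(-1/10678) = -35374085/14351232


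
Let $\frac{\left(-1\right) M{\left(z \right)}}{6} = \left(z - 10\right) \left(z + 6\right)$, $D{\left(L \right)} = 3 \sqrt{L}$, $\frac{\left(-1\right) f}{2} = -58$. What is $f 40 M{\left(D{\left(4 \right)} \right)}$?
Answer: $1336320$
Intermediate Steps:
$f = 116$ ($f = \left(-2\right) \left(-58\right) = 116$)
$M{\left(z \right)} = - 6 \left(-10 + z\right) \left(6 + z\right)$ ($M{\left(z \right)} = - 6 \left(z - 10\right) \left(z + 6\right) = - 6 \left(-10 + z\right) \left(6 + z\right)$)
$f 40 M{\left(D{\left(4 \right)} \right)} = 116 \cdot 40 \left(360 - 6 \left(3 \sqrt{4}\right)^{2} + 24 \cdot 3 \sqrt{4}\right) = 4640 \left(360 - 6 \left(3 \cdot 2\right)^{2} + 24 \cdot 3 \cdot 2\right) = 4640 \left(360 - 6 \cdot 6^{2} + 24 \cdot 6\right) = 4640 \left(360 - 216 + 144\right) = 4640 \cdot 288 = 1336320$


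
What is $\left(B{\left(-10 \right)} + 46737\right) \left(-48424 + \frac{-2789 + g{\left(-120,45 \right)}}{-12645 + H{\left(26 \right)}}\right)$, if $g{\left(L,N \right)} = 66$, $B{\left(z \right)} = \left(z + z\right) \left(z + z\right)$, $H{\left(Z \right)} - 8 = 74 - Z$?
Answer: $- \frac{28735045771781}{12589} \approx -2.2826 \cdot 10^{9}$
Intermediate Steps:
$H{\left(Z \right)} = 82 - Z$ ($H{\left(Z \right)} = 8 - \left(-74 + Z\right) = 82 - Z$)
$B{\left(z \right)} = 4 z^{2}$ ($B{\left(z \right)} = 2 z 2 z = 4 z^{2}$)
$\left(B{\left(-10 \right)} + 46737\right) \left(-48424 + \frac{-2789 + g{\left(-120,45 \right)}}{-12645 + H{\left(26 \right)}}\right) = \left(4 \left(-10\right)^{2} + 46737\right) \left(-48424 + \frac{-2789 + 66}{-12645 + \left(82 - 26\right)}\right) = \left(4 \cdot 100 + 46737\right) \left(-48424 - \frac{2723}{-12645 + \left(82 - 26\right)}\right) = \left(400 + 46737\right) \left(-48424 - \frac{2723}{-12645 + 56}\right) = 47137 \left(-48424 - \frac{2723}{-12589}\right) = 47137 \left(-48424 - - \frac{2723}{12589}\right) = 47137 \left(-48424 + \frac{2723}{12589}\right) = 47137 \left(- \frac{609607013}{12589}\right) = - \frac{28735045771781}{12589}$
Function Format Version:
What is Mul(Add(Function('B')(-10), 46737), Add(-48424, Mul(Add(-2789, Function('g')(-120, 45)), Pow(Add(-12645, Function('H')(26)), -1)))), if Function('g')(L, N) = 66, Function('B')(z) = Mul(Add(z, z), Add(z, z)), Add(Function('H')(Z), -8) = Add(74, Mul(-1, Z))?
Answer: Rational(-28735045771781, 12589) ≈ -2.2826e+9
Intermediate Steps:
Function('H')(Z) = Add(82, Mul(-1, Z)) (Function('H')(Z) = Add(8, Add(74, Mul(-1, Z))) = Add(82, Mul(-1, Z)))
Function('B')(z) = Mul(4, Pow(z, 2)) (Function('B')(z) = Mul(Mul(2, z), Mul(2, z)) = Mul(4, Pow(z, 2)))
Mul(Add(Function('B')(-10), 46737), Add(-48424, Mul(Add(-2789, Function('g')(-120, 45)), Pow(Add(-12645, Function('H')(26)), -1)))) = Mul(Add(Mul(4, Pow(-10, 2)), 46737), Add(-48424, Mul(Add(-2789, 66), Pow(Add(-12645, Add(82, Mul(-1, 26))), -1)))) = Mul(Add(Mul(4, 100), 46737), Add(-48424, Mul(-2723, Pow(Add(-12645, Add(82, -26)), -1)))) = Mul(Add(400, 46737), Add(-48424, Mul(-2723, Pow(Add(-12645, 56), -1)))) = Mul(47137, Add(-48424, Mul(-2723, Pow(-12589, -1)))) = Mul(47137, Add(-48424, Mul(-2723, Rational(-1, 12589)))) = Mul(47137, Add(-48424, Rational(2723, 12589))) = Mul(47137, Rational(-609607013, 12589)) = Rational(-28735045771781, 12589)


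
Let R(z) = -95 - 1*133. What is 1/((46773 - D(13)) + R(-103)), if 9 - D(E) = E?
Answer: 1/46549 ≈ 2.1483e-5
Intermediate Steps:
R(z) = -228 (R(z) = -95 - 133 = -228)
D(E) = 9 - E
1/((46773 - D(13)) + R(-103)) = 1/((46773 - (9 - 1*13)) - 228) = 1/((46773 - (9 - 13)) - 228) = 1/((46773 - 1*(-4)) - 228) = 1/((46773 + 4) - 228) = 1/(46777 - 228) = 1/46549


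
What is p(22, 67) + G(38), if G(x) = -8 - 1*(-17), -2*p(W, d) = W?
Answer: -2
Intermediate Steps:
p(W, d) = -W/2
G(x) = 9 (G(x) = -8 + 17 = 9)
p(22, 67) + G(38) = -½*22 + 9 = -11 + 9 = -2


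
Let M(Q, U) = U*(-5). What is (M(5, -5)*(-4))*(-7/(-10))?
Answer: -70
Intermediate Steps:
M(Q, U) = -5*U
(M(5, -5)*(-4))*(-7/(-10)) = (-5*(-5)*(-4))*(-7/(-10)) = (25*(-4))*(-7*(-⅒)) = -100*7/10 = -70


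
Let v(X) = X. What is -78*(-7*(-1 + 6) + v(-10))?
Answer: 3510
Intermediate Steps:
-78*(-7*(-1 + 6) + v(-10)) = -78*(-7*(-1 + 6) - 10) = -78*(-7*5 - 10) = -78*(-35 - 10) = -78*(-45) = 3510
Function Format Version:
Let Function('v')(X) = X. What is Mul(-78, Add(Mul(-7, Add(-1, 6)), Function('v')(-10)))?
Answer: 3510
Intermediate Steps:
Mul(-78, Add(Mul(-7, Add(-1, 6)), Function('v')(-10))) = Mul(-78, Add(Mul(-7, Add(-1, 6)), -10)) = Mul(-78, Add(Mul(-7, 5), -10)) = Mul(-78, Add(-35, -10)) = Mul(-78, -45) = 3510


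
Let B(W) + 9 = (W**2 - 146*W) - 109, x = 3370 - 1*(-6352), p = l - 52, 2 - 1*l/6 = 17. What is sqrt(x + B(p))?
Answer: 10*sqrt(505) ≈ 224.72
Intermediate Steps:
l = -90 (l = 12 - 6*17 = 12 - 102 = -90)
p = -142 (p = -90 - 52 = -142)
x = 9722 (x = 3370 + 6352 = 9722)
B(W) = -118 + W**2 - 146*W (B(W) = -9 + ((W**2 - 146*W) - 109) = -9 + (-109 + W**2 - 146*W) = -118 + W**2 - 146*W)
sqrt(x + B(p)) = sqrt(9722 + (-118 + (-142)**2 - 146*(-142))) = sqrt(9722 + (-118 + 20164 + 20732)) = sqrt(9722 + 40778) = sqrt(50500) = 10*sqrt(505)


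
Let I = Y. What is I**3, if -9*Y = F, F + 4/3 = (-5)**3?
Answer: 54439939/19683 ≈ 2765.8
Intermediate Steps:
F = -379/3 (F = -4/3 + (-5)**3 = -4/3 - 125 = -379/3 ≈ -126.33)
Y = 379/27 (Y = -1/9*(-379/3) = 379/27 ≈ 14.037)
I = 379/27 ≈ 14.037
I**3 = (379/27)**3 = 54439939/19683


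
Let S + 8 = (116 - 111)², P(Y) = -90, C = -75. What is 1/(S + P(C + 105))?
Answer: -1/73 ≈ -0.013699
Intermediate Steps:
S = 17 (S = -8 + (116 - 111)² = -8 + 5² = -8 + 25 = 17)
1/(S + P(C + 105)) = 1/(17 - 90) = 1/(-73) = -1/73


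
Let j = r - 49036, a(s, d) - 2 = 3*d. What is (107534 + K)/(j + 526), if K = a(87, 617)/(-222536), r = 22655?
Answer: -23930184371/5753668280 ≈ -4.1591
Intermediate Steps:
a(s, d) = 2 + 3*d
j = -26381 (j = 22655 - 49036 = -26381)
K = -1853/222536 (K = (2 + 3*617)/(-222536) = (2 + 1851)*(-1/222536) = 1853*(-1/222536) = -1853/222536 ≈ -0.0083267)
(107534 + K)/(j + 526) = (107534 - 1853/222536)/(-26381 + 526) = (23930184371/222536)/(-25855) = (23930184371/222536)*(-1/25855) = -23930184371/5753668280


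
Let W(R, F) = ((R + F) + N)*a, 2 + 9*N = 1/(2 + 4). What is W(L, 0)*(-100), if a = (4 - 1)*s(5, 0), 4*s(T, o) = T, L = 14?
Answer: -93125/18 ≈ -5173.6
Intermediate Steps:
s(T, o) = T/4
N = -11/54 (N = -2/9 + 1/(9*(2 + 4)) = -2/9 + (1/9)/6 = -2/9 + (1/9)*(1/6) = -2/9 + 1/54 = -11/54 ≈ -0.20370)
a = 15/4 (a = (4 - 1)*((1/4)*5) = 3*(5/4) = 15/4 ≈ 3.7500)
W(R, F) = -55/72 + 15*F/4 + 15*R/4 (W(R, F) = ((R + F) - 11/54)*(15/4) = ((F + R) - 11/54)*(15/4) = (-11/54 + F + R)*(15/4) = -55/72 + 15*F/4 + 15*R/4)
W(L, 0)*(-100) = (-55/72 + (15/4)*0 + (15/4)*14)*(-100) = (-55/72 + 0 + 105/2)*(-100) = (3725/72)*(-100) = -93125/18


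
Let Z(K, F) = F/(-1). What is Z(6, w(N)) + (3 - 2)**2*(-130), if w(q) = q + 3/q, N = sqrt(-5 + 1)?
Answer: -130 - I/2 ≈ -130.0 - 0.5*I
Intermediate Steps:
N = 2*I (N = sqrt(-4) = 2*I ≈ 2.0*I)
Z(K, F) = -F (Z(K, F) = F*(-1) = -F)
Z(6, w(N)) + (3 - 2)**2*(-130) = -(2*I + 3/((2*I))) + (3 - 2)**2*(-130) = -(2*I + 3*(-I/2)) + 1**2*(-130) = -(2*I - 3*I/2) + 1*(-130) = -I/2 - 130 = -130 - I/2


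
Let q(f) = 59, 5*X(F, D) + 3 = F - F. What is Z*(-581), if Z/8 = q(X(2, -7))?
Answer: -274232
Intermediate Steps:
X(F, D) = -3/5 (X(F, D) = -3/5 + (F - F)/5 = -3/5 + (1/5)*0 = -3/5 + 0 = -3/5)
Z = 472 (Z = 8*59 = 472)
Z*(-581) = 472*(-581) = -274232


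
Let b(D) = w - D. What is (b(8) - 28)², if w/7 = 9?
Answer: 729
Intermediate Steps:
w = 63 (w = 7*9 = 63)
b(D) = 63 - D
(b(8) - 28)² = ((63 - 1*8) - 28)² = ((63 - 8) - 28)² = (55 - 28)² = 27² = 729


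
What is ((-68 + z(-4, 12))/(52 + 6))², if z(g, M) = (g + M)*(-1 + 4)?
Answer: 484/841 ≈ 0.57551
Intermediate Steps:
z(g, M) = 3*M + 3*g (z(g, M) = (M + g)*3 = 3*M + 3*g)
((-68 + z(-4, 12))/(52 + 6))² = ((-68 + (3*12 + 3*(-4)))/(52 + 6))² = ((-68 + (36 - 12))/58)² = ((-68 + 24)*(1/58))² = (-44*1/58)² = (-22/29)² = 484/841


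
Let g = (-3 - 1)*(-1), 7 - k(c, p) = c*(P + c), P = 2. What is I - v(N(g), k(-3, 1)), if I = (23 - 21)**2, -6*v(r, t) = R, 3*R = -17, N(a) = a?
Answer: 55/18 ≈ 3.0556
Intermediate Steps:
k(c, p) = 7 - c*(2 + c)
g = 4 (g = -4*(-1) = 4)
R = -17/3 (R = (1/3)*(-17) = -17/3 ≈ -5.6667)
v(r, t) = 17/18 (v(r, t) = -1/6*(-17/3) = 17/18)
I = 4 (I = 2**2 = 4)
I - v(N(g), k(-3, 1)) = 4 - 1*17/18 = 4 - 17/18 = 55/18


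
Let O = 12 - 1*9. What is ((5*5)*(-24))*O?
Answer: -1800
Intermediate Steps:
O = 3 (O = 12 - 9 = 3)
((5*5)*(-24))*O = ((5*5)*(-24))*3 = (25*(-24))*3 = -600*3 = -1800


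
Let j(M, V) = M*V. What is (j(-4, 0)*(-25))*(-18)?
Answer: 0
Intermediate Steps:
(j(-4, 0)*(-25))*(-18) = (-4*0*(-25))*(-18) = (0*(-25))*(-18) = 0*(-18) = 0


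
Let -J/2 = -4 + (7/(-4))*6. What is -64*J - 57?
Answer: -1913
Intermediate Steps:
J = 29 (J = -2*(-4 + (7/(-4))*6) = -2*(-4 + (7*(-¼))*6) = -2*(-4 - 7/4*6) = -2*(-4 - 21/2) = -2*(-29/2) = 29)
-64*J - 57 = -64*29 - 57 = -1856 - 57 = -1913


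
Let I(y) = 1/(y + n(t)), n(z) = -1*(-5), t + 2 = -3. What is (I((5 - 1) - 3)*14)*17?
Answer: 119/3 ≈ 39.667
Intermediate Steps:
t = -5 (t = -2 - 3 = -5)
n(z) = 5
I(y) = 1/(5 + y) (I(y) = 1/(y + 5) = 1/(5 + y))
(I((5 - 1) - 3)*14)*17 = (14/(5 + ((5 - 1) - 3)))*17 = (14/(5 + (4 - 3)))*17 = (14/(5 + 1))*17 = (14/6)*17 = ((⅙)*14)*17 = (7/3)*17 = 119/3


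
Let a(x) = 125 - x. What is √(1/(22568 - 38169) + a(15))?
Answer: √26773016509/15601 ≈ 10.488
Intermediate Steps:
√(1/(22568 - 38169) + a(15)) = √(1/(22568 - 38169) + (125 - 1*15)) = √(1/(-15601) + (125 - 15)) = √(-1/15601 + 110) = √(1716109/15601) = √26773016509/15601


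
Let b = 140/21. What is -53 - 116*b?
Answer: -2479/3 ≈ -826.33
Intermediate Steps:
b = 20/3 (b = 140*(1/21) = 20/3 ≈ 6.6667)
-53 - 116*b = -53 - 116*20/3 = -53 - 2320/3 = -2479/3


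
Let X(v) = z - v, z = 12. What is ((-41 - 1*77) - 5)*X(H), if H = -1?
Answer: -1599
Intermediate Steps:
X(v) = 12 - v
((-41 - 1*77) - 5)*X(H) = ((-41 - 1*77) - 5)*(12 - 1*(-1)) = ((-41 - 77) - 5)*(12 + 1) = (-118 - 5)*13 = -123*13 = -1599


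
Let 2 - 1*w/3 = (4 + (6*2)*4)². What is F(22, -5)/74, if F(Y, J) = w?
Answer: -4053/37 ≈ -109.54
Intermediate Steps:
w = -8106 (w = 6 - 3*(4 + (6*2)*4)² = 6 - 3*(4 + 12*4)² = 6 - 3*(4 + 48)² = 6 - 3*52² = 6 - 3*2704 = 6 - 8112 = -8106)
F(Y, J) = -8106
F(22, -5)/74 = -8106/74 = -8106*1/74 = -4053/37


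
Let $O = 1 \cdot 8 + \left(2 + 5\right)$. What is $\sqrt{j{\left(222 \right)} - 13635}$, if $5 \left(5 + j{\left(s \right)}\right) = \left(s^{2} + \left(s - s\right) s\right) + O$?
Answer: $\frac{i \sqrt{94505}}{5} \approx 61.483 i$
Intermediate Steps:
$O = 15$ ($O = 8 + 7 = 15$)
$j{\left(s \right)} = -2 + \frac{s^{2}}{5}$ ($j{\left(s \right)} = -5 + \frac{\left(s^{2} + \left(s - s\right) s\right) + 15}{5} = -5 + \frac{\left(s^{2} + 0 s\right) + 15}{5} = -5 + \frac{\left(s^{2} + 0\right) + 15}{5} = -5 + \frac{s^{2} + 15}{5} = -5 + \frac{15 + s^{2}}{5} = -5 + \left(3 + \frac{s^{2}}{5}\right) = -2 + \frac{s^{2}}{5}$)
$\sqrt{j{\left(222 \right)} - 13635} = \sqrt{\left(-2 + \frac{222^{2}}{5}\right) - 13635} = \sqrt{\left(-2 + \frac{1}{5} \cdot 49284\right) - 13635} = \sqrt{\left(-2 + \frac{49284}{5}\right) - 13635} = \sqrt{\frac{49274}{5} - 13635} = \sqrt{- \frac{18901}{5}} = \frac{i \sqrt{94505}}{5}$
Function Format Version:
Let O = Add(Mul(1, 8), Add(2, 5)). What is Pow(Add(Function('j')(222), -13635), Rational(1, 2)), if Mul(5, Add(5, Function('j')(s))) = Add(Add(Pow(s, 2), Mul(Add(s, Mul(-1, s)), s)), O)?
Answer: Mul(Rational(1, 5), I, Pow(94505, Rational(1, 2))) ≈ Mul(61.483, I)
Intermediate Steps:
O = 15 (O = Add(8, 7) = 15)
Function('j')(s) = Add(-2, Mul(Rational(1, 5), Pow(s, 2))) (Function('j')(s) = Add(-5, Mul(Rational(1, 5), Add(Add(Pow(s, 2), Mul(Add(s, Mul(-1, s)), s)), 15))) = Add(-5, Mul(Rational(1, 5), Add(Add(Pow(s, 2), Mul(0, s)), 15))) = Add(-5, Mul(Rational(1, 5), Add(Add(Pow(s, 2), 0), 15))) = Add(-5, Mul(Rational(1, 5), Add(Pow(s, 2), 15))) = Add(-5, Mul(Rational(1, 5), Add(15, Pow(s, 2)))) = Add(-5, Add(3, Mul(Rational(1, 5), Pow(s, 2)))) = Add(-2, Mul(Rational(1, 5), Pow(s, 2))))
Pow(Add(Function('j')(222), -13635), Rational(1, 2)) = Pow(Add(Add(-2, Mul(Rational(1, 5), Pow(222, 2))), -13635), Rational(1, 2)) = Pow(Add(Add(-2, Mul(Rational(1, 5), 49284)), -13635), Rational(1, 2)) = Pow(Add(Add(-2, Rational(49284, 5)), -13635), Rational(1, 2)) = Pow(Add(Rational(49274, 5), -13635), Rational(1, 2)) = Pow(Rational(-18901, 5), Rational(1, 2)) = Mul(Rational(1, 5), I, Pow(94505, Rational(1, 2)))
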